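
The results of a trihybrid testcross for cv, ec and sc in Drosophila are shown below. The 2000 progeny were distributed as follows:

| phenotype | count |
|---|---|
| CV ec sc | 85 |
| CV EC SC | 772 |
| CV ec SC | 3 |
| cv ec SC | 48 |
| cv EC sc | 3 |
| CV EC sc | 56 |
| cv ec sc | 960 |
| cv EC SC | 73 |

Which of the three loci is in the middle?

The two most frequent reciprocal classes, cv ec sc and CV EC SC, are the parental types, so the F1 was cv ec sc / CV EC SC.
The two rarest classes, cv EC sc and CV ec SC, are the double crossovers. Comparing them with the parentals, only the ec allele has switched, so ec is the middle locus and the order is sc – ec – cv.

ec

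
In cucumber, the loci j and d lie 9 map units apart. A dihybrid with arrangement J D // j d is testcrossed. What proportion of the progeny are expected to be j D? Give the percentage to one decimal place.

4.5%

A map distance of 9 map units corresponds to a recombination frequency of 0.090.
The F1 is J D / j d, so j D is a recombinant gamete class with expected frequency r/2 = 0.090/2 = 0.0450.
That is 0.0450 = 4.5% of the progeny.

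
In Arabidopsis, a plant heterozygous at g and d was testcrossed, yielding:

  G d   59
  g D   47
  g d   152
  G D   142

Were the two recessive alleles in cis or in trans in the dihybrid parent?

cis

The two most frequent classes are G D (142) and g d (152); these are the parental (non-recombinant) types.
So the F1 carried G D on one chromosome and g d on the other — the recessive alleles are on the same chromosome (cis / coupling).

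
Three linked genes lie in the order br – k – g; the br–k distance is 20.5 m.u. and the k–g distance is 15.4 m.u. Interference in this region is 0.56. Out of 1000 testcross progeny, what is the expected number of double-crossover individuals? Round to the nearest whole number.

Map distances give recombination frequencies of 0.205 and 0.154 for the two intervals.
With interference 0.56 (so coincidence = 0.44), expected double-crossover frequency = 0.205 × 0.154 × 0.44 = 0.01389.
Expected number = 0.01389 × 1000 = 13.89 ≈ 14.

14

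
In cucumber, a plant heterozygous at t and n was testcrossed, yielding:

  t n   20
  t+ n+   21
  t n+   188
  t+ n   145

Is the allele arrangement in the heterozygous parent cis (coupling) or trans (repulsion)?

The two most frequent classes are t+ n (145) and t n+ (188); these are the parental (non-recombinant) types.
So the F1 carried t+ n on one chromosome and t n+ on the other — the recessive alleles are on opposite chromosomes (trans / repulsion).

trans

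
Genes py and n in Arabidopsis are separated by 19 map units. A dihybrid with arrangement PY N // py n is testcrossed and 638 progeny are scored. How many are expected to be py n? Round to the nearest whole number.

A map distance of 19 map units corresponds to a recombination frequency of 0.190.
The F1 is PY N / py n, so py n is a parental gamete class with expected frequency (1 − r)/2 = 0.810/2 = 0.4050.
Expected number = 0.4050 × 638 = 258.39 ≈ 258.

258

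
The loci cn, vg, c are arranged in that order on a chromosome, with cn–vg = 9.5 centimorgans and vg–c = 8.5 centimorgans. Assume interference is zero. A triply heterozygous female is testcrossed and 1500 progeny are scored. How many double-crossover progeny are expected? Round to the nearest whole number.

Map distances give recombination frequencies of 0.095 and 0.085 for the two intervals.
With no interference, expected double-crossover frequency = 0.095 × 0.085 = 0.00808.
Expected number = 0.00808 × 1500 = 12.11 ≈ 12.

12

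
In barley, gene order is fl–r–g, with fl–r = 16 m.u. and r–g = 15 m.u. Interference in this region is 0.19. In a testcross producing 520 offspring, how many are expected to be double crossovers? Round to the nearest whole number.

10

Map distances give recombination frequencies of 0.160 and 0.150 for the two intervals.
With interference 0.19 (so coincidence = 0.81), expected double-crossover frequency = 0.160 × 0.150 × 0.81 = 0.01944.
Expected number = 0.01944 × 520 = 10.11 ≈ 10.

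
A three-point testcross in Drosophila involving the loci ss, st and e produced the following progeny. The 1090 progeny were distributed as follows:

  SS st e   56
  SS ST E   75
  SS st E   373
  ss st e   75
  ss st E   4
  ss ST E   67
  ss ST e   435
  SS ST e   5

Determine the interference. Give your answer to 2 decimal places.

The two most frequent reciprocal classes, ss ST e and SS st E, are the parental types, so the F1 was ss ST e / SS st E.
The two rarest classes, SS ST e and ss st E, are the double crossovers. Comparing them with the parentals, only the ss allele has switched, so ss is the middle locus and the order is st – ss – e.
st–ss: (150 + 9)/1090 = 0.1459; ss–e: (123 + 9)/1090 = 0.1211.
Expected DCO frequency = 0.1459 × 0.1211 ≈ 0.01767; observed = 9/1090 ≈ 0.00826.
Coefficient of coincidence = 0.00826/0.01767 ≈ 0.47; interference = 1 − 0.47 = 0.53.

0.53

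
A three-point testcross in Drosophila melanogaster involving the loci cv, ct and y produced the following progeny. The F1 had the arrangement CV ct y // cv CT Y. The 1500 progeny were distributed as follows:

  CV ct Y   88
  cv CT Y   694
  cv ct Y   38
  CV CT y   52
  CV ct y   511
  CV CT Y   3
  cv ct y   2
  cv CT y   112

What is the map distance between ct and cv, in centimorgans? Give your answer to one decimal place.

The two rarest classes, cv ct y and CV CT Y, are the double crossovers. Comparing them with the parentals, only the cv allele has switched, so cv is the middle locus and the order is y – cv – ct.
Crossovers in the cv–ct interval produce the single-crossover classes CV CT y and cv ct Y (52 + 38 = 90) plus the double crossovers (5).
RF(cv–ct) = (90 + 5) / 1500 = 95/1500 = 0.0633 → 6.3 centimorgans.

6.3 centimorgans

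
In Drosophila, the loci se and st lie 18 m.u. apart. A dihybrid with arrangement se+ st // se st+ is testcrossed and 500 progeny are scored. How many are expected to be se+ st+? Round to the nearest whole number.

A map distance of 18 m.u. corresponds to a recombination frequency of 0.180.
The F1 is se+ st / se st+, so se+ st+ is a recombinant gamete class with expected frequency r/2 = 0.180/2 = 0.0900.
Expected number = 0.0900 × 500 = 45.00 ≈ 45.

45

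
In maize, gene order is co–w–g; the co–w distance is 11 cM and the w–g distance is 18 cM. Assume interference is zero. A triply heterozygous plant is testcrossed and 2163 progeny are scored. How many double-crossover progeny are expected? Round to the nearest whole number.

43

Map distances give recombination frequencies of 0.110 and 0.180 for the two intervals.
With no interference, expected double-crossover frequency = 0.110 × 0.180 = 0.01980.
Expected number = 0.01980 × 2163 = 42.83 ≈ 43.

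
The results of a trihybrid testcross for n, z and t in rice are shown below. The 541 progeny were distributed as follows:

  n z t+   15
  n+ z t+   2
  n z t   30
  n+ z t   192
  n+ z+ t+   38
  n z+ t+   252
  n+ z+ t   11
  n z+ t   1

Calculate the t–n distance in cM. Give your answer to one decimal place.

The two most frequent reciprocal classes, n z+ t+ and n+ z t, are the parental types, so the F1 was n z+ t+ / n+ z t.
The two rarest classes, n z+ t and n+ z t+, are the double crossovers. Comparing them with the parentals, only the t allele has switched, so t is the middle locus and the order is z – t – n.
Crossovers in the t–n interval produce the single-crossover classes n+ z+ t+ and n z t (38 + 30 = 68) plus the double crossovers (3).
RF(t–n) = (68 + 3) / 541 = 71/541 = 0.1312 → 13.1 cM.

13.1 cM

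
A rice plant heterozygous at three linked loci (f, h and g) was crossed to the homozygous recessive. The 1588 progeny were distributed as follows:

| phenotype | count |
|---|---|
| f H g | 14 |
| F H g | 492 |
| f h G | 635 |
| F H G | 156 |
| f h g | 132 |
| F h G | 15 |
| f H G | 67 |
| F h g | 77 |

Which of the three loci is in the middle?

The two most frequent reciprocal classes, f h G and F H g, are the parental types, so the F1 was f h G / F H g.
The two rarest classes, F h G and f H g, are the double crossovers. Comparing them with the parentals, only the f allele has switched, so f is the middle locus and the order is g – f – h.

f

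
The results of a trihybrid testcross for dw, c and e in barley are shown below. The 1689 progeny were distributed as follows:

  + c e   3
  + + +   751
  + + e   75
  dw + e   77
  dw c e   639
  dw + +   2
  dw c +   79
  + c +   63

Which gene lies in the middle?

The two most frequent reciprocal classes, + + + and dw c e, are the parental types, so the F1 was + + + / dw c e.
The two rarest classes, dw + + and + c e, are the double crossovers. Comparing them with the parentals, only the dw allele has switched, so dw is the middle locus and the order is c – dw – e.

dw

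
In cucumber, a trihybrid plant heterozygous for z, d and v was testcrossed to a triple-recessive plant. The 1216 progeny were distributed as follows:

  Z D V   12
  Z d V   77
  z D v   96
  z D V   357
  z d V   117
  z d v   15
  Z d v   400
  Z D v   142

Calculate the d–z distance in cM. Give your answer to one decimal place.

The two most frequent reciprocal classes, z D V and Z d v, are the parental types, so the F1 was z D V / Z d v.
The two rarest classes, Z D V and z d v, are the double crossovers. Comparing them with the parentals, only the z allele has switched, so z is the middle locus and the order is d – z – v.
Crossovers in the d–z interval produce the single-crossover classes z d V and Z D v (117 + 142 = 259) plus the double crossovers (27).
RF(d–z) = (259 + 27) / 1216 = 286/1216 = 0.2352 → 23.5 cM.

23.5 cM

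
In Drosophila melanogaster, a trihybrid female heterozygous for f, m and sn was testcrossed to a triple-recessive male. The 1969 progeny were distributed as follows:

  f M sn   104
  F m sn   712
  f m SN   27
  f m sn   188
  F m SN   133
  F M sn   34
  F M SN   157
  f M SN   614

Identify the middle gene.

m

The two most frequent reciprocal classes, F m sn and f M SN, are the parental types, so the F1 was F m sn / f M SN.
The two rarest classes, F M sn and f m SN, are the double crossovers. Comparing them with the parentals, only the m allele has switched, so m is the middle locus and the order is sn – m – f.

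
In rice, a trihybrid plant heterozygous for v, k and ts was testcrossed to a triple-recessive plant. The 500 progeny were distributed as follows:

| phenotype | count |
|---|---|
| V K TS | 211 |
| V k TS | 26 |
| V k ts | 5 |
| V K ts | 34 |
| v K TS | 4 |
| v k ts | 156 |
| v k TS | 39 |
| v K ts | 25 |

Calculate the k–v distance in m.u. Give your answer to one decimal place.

The two most frequent reciprocal classes, v k ts and V K TS, are the parental types, so the F1 was v k ts / V K TS.
The two rarest classes, V k ts and v K TS, are the double crossovers. Comparing them with the parentals, only the v allele has switched, so v is the middle locus and the order is ts – v – k.
Crossovers in the v–k interval produce the single-crossover classes v K ts and V k TS (25 + 26 = 51) plus the double crossovers (9).
RF(v–k) = (51 + 9) / 500 = 60/500 = 0.1200 → 12.0 m.u.

12.0 m.u.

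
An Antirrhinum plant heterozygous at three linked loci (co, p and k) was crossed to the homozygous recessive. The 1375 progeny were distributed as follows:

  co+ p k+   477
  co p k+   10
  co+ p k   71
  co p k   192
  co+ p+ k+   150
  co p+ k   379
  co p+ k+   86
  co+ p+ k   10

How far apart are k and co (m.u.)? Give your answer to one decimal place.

The two most frequent reciprocal classes, co+ p k+ and co p+ k, are the parental types, so the F1 was co+ p k+ / co p+ k.
The two rarest classes, co p k+ and co+ p+ k, are the double crossovers. Comparing them with the parentals, only the co allele has switched, so co is the middle locus and the order is k – co – p.
Crossovers in the k–co interval produce the single-crossover classes co+ p k and co p+ k+ (71 + 86 = 157) plus the double crossovers (20).
RF(k–co) = (157 + 20) / 1375 = 177/1375 = 0.1287 → 12.9 m.u.

12.9 m.u.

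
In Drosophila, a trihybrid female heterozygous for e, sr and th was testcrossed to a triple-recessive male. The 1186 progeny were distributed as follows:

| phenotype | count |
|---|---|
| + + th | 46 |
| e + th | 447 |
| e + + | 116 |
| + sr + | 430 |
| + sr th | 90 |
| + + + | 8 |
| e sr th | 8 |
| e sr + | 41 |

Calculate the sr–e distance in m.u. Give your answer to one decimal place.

8.7 m.u.

The two most frequent reciprocal classes, e + th and + sr +, are the parental types, so the F1 was e + th / + sr +.
The two rarest classes, e sr th and + + +, are the double crossovers. Comparing them with the parentals, only the sr allele has switched, so sr is the middle locus and the order is e – sr – th.
Crossovers in the e–sr interval produce the single-crossover classes + + th and e sr + (46 + 41 = 87) plus the double crossovers (16).
RF(e–sr) = (87 + 16) / 1186 = 103/1186 = 0.0868 → 8.7 m.u.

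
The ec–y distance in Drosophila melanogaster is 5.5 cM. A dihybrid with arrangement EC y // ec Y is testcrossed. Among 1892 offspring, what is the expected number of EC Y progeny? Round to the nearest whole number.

52

A map distance of 5.5 cM corresponds to a recombination frequency of 0.055.
The F1 is EC y / ec Y, so EC Y is a recombinant gamete class with expected frequency r/2 = 0.055/2 = 0.0275.
Expected number = 0.0275 × 1892 = 52.03 ≈ 52.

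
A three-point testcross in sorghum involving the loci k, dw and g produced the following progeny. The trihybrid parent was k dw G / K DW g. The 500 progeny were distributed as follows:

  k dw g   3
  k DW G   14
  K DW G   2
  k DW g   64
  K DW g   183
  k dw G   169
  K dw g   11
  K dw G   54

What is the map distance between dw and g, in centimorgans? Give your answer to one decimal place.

The two rarest classes, k dw g and K DW G, are the double crossovers. Comparing them with the parentals, only the g allele has switched, so g is the middle locus and the order is k – g – dw.
Crossovers in the g–dw interval produce the single-crossover classes k DW G and K dw g (14 + 11 = 25) plus the double crossovers (5).
RF(g–dw) = (25 + 5) / 500 = 30/500 = 0.0600 → 6.0 centimorgans.

6.0 centimorgans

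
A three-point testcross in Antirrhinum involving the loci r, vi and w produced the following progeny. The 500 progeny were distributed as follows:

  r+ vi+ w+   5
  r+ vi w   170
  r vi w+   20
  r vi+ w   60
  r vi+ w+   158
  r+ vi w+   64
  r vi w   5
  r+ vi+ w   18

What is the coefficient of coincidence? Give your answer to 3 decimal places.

0.777

The two most frequent reciprocal classes, r+ vi w and r vi+ w+, are the parental types, so the F1 was r+ vi w / r vi+ w+.
The two rarest classes, r vi w and r+ vi+ w+, are the double crossovers. Comparing them with the parentals, only the r allele has switched, so r is the middle locus and the order is vi – r – w.
vi–r: (38 + 10)/500 = 0.0960; r–w: (124 + 10)/500 = 0.2680.
Expected DCO frequency = 0.0960 × 0.2680 ≈ 0.02573; observed = 10/500 ≈ 0.02000.
Coefficient of coincidence = 0.02000/0.02573 ≈ 0.777.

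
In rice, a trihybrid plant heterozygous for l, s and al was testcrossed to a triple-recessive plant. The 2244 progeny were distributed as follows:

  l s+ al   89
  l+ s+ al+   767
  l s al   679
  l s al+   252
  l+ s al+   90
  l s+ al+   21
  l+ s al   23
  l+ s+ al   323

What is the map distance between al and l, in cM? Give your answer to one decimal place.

27.6 cM

The two most frequent reciprocal classes, l s al and l+ s+ al+, are the parental types, so the F1 was l s al / l+ s+ al+.
The two rarest classes, l+ s al and l s+ al+, are the double crossovers. Comparing them with the parentals, only the l allele has switched, so l is the middle locus and the order is s – l – al.
Crossovers in the l–al interval produce the single-crossover classes l s al+ and l+ s+ al (252 + 323 = 575) plus the double crossovers (44).
RF(l–al) = (575 + 44) / 2244 = 619/2244 = 0.2758 → 27.6 cM.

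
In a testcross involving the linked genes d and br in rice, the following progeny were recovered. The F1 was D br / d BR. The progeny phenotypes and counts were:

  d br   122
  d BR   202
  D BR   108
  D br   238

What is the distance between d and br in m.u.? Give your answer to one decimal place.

34.3 m.u.

The recombinant classes are D BR and d br: 108 + 122 = 230.
Recombination frequency = 230/670 = 0.3433 ≈ 34.3%, i.e. 34.3 m.u.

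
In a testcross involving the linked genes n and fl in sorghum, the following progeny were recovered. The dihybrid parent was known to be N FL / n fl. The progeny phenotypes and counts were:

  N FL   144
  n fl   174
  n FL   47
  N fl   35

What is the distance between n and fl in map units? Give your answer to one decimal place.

The recombinant classes are N fl and n FL: 35 + 47 = 82.
Recombination frequency = 82/400 = 0.2050 ≈ 20.5%, i.e. 20.5 map units.

20.5 map units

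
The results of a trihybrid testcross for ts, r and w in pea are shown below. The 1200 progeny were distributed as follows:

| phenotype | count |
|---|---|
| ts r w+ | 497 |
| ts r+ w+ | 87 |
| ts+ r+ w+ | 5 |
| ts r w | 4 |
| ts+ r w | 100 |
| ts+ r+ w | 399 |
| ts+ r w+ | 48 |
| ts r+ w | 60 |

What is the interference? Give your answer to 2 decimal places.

0.53

The two most frequent reciprocal classes, ts+ r+ w and ts r w+, are the parental types, so the F1 was ts+ r+ w / ts r w+.
The two rarest classes, ts+ r+ w+ and ts r w, are the double crossovers. Comparing them with the parentals, only the w allele has switched, so w is the middle locus and the order is r – w – ts.
r–w: (187 + 9)/1200 = 0.1633; w–ts: (108 + 9)/1200 = 0.0975.
Expected DCO frequency = 0.1633 × 0.0975 ≈ 0.01592; observed = 9/1200 ≈ 0.00750.
Coefficient of coincidence = 0.00750/0.01592 ≈ 0.47; interference = 1 − 0.47 = 0.53.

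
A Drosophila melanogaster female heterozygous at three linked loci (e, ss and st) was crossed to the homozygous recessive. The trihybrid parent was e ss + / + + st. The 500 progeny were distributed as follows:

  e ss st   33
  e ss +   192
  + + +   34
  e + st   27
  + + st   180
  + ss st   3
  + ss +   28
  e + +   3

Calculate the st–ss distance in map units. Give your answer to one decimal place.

14.6 map units

The two rarest classes, e + + and + ss st, are the double crossovers. Comparing them with the parentals, only the ss allele has switched, so ss is the middle locus and the order is st – ss – e.
Crossovers in the st–ss interval produce the single-crossover classes e ss st and + + + (33 + 34 = 67) plus the double crossovers (6).
RF(st–ss) = (67 + 6) / 500 = 73/500 = 0.1460 → 14.6 map units.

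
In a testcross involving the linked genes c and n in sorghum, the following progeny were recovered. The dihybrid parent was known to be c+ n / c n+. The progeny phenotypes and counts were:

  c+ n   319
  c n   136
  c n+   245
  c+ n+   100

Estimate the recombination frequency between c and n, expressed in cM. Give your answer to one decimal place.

The recombinant classes are c+ n+ and c n: 100 + 136 = 236.
Recombination frequency = 236/800 = 0.2950 ≈ 29.5%, i.e. 29.5 cM.

29.5 cM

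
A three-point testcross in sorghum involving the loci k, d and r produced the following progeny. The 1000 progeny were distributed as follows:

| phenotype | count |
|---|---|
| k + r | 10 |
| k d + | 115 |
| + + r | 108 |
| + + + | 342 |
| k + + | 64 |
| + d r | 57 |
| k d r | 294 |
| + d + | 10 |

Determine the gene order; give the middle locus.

The two most frequent reciprocal classes, k d r and + + +, are the parental types, so the F1 was k d r / + + +.
The two rarest classes, k + r and + d +, are the double crossovers. Comparing them with the parentals, only the d allele has switched, so d is the middle locus and the order is k – d – r.

d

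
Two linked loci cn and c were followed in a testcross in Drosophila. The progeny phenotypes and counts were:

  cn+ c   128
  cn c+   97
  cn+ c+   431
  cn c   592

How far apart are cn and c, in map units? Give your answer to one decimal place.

18.0 map units

The two most frequent classes, cn+ c+ (431) and cn c (592), are the parental types, so the F1 was cn+ c+ / cn c.
The recombinant classes are cn+ c and cn c+: 128 + 97 = 225.
Recombination frequency = 225/1248 = 0.1803 ≈ 18.0%, i.e. 18.0 map units.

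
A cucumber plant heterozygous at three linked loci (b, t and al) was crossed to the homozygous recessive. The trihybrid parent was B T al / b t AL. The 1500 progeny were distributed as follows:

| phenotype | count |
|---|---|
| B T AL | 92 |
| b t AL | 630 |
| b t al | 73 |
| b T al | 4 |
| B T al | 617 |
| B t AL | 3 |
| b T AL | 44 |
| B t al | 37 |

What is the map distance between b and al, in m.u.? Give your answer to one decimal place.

The two rarest classes, b T al and B t AL, are the double crossovers. Comparing them with the parentals, only the b allele has switched, so b is the middle locus and the order is t – b – al.
Crossovers in the b–al interval produce the single-crossover classes B T AL and b t al (92 + 73 = 165) plus the double crossovers (7).
RF(b–al) = (165 + 7) / 1500 = 172/1500 = 0.1147 → 11.5 m.u.

11.5 m.u.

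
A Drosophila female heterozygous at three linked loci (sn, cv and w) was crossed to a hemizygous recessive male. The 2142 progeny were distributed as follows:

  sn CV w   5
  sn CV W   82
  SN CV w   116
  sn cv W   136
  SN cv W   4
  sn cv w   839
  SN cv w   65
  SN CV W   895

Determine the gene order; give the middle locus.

The two most frequent reciprocal classes, sn cv w and SN CV W, are the parental types, so the F1 was sn cv w / SN CV W.
The two rarest classes, sn CV w and SN cv W, are the double crossovers. Comparing them with the parentals, only the cv allele has switched, so cv is the middle locus and the order is sn – cv – w.

cv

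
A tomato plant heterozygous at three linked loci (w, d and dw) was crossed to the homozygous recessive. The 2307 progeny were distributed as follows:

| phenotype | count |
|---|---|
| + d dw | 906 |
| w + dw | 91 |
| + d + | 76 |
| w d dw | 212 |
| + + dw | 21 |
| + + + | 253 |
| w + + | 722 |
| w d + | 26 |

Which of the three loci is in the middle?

d

The two most frequent reciprocal classes, + d dw and w + +, are the parental types, so the F1 was + d dw / w + +.
The two rarest classes, + + dw and w d +, are the double crossovers. Comparing them with the parentals, only the d allele has switched, so d is the middle locus and the order is w – d – dw.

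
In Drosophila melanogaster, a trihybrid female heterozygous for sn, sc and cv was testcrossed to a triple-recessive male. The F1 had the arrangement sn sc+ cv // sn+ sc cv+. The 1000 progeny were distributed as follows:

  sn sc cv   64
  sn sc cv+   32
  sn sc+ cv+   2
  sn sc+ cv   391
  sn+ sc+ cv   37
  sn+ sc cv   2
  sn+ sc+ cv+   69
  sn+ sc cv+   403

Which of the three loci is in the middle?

The two rarest classes, sn sc+ cv+ and sn+ sc cv, are the double crossovers. Comparing them with the parentals, only the cv allele has switched, so cv is the middle locus and the order is sc – cv – sn.

cv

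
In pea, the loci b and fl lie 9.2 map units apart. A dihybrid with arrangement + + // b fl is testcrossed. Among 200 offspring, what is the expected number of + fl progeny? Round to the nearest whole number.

A map distance of 9.2 map units corresponds to a recombination frequency of 0.092.
The F1 is + + / b fl, so + fl is a recombinant gamete class with expected frequency r/2 = 0.092/2 = 0.0460.
Expected number = 0.0460 × 200 = 9.20 ≈ 9.

9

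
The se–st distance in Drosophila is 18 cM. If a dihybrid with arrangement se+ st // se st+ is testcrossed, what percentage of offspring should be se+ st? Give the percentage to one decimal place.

A map distance of 18 cM corresponds to a recombination frequency of 0.180.
The F1 is se+ st / se st+, so se+ st is a parental gamete class with expected frequency (1 − r)/2 = 0.820/2 = 0.4100.
That is 0.4100 = 41.0% of the progeny.

41.0%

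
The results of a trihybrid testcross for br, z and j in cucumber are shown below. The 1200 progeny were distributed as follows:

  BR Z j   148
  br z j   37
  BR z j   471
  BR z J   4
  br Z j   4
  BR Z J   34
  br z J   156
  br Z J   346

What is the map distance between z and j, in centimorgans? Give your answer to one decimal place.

26.0 centimorgans

The two most frequent reciprocal classes, BR z j and br Z J, are the parental types, so the F1 was BR z j / br Z J.
The two rarest classes, BR z J and br Z j, are the double crossovers. Comparing them with the parentals, only the j allele has switched, so j is the middle locus and the order is z – j – br.
Crossovers in the z–j interval produce the single-crossover classes BR Z j and br z J (148 + 156 = 304) plus the double crossovers (8).
RF(z–j) = (304 + 8) / 1200 = 312/1200 = 0.2600 → 26.0 centimorgans.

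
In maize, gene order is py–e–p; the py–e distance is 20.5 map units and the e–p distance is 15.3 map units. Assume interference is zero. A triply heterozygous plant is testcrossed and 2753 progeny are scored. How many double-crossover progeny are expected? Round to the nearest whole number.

86

Map distances give recombination frequencies of 0.205 and 0.153 for the two intervals.
With no interference, expected double-crossover frequency = 0.205 × 0.153 = 0.03136.
Expected number = 0.03136 × 2753 = 86.35 ≈ 86.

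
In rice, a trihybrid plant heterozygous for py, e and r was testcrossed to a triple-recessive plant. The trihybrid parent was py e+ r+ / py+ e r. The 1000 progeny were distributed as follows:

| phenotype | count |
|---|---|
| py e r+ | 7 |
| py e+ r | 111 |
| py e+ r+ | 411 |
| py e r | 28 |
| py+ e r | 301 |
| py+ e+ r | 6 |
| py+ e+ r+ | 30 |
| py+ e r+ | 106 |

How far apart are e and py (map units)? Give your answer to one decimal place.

The two rarest classes, py e r+ and py+ e+ r, are the double crossovers. Comparing them with the parentals, only the e allele has switched, so e is the middle locus and the order is r – e – py.
Crossovers in the e–py interval produce the single-crossover classes py+ e+ r+ and py e r (30 + 28 = 58) plus the double crossovers (13).
RF(e–py) = (58 + 13) / 1000 = 71/1000 = 0.0710 → 7.1 map units.

7.1 map units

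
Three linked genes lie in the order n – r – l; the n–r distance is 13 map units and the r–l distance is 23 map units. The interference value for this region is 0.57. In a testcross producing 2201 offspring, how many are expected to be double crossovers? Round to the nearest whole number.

28

Map distances give recombination frequencies of 0.130 and 0.230 for the two intervals.
With interference 0.57 (so coincidence = 0.43), expected double-crossover frequency = 0.130 × 0.230 × 0.43 = 0.01286.
Expected number = 0.01286 × 2201 = 28.30 ≈ 28.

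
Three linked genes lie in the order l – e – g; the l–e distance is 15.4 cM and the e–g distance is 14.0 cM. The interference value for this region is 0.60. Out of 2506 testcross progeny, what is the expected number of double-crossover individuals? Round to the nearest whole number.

Map distances give recombination frequencies of 0.154 and 0.140 for the two intervals.
With interference 0.60 (so coincidence = 0.40), expected double-crossover frequency = 0.154 × 0.140 × 0.40 = 0.00862.
Expected number = 0.00862 × 2506 = 21.61 ≈ 22.

22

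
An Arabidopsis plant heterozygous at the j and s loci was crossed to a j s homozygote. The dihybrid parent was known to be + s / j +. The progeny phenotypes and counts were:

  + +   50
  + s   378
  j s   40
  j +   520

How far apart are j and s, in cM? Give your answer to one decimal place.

9.1 cM

The recombinant classes are + + and j s: 50 + 40 = 90.
Recombination frequency = 90/988 = 0.0911 ≈ 9.1%, i.e. 9.1 cM.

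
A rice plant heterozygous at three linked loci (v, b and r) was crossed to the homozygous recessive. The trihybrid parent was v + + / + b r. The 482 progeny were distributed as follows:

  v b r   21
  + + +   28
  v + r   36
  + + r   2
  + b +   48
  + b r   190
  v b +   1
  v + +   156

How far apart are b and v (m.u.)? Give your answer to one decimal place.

The two rarest classes, v b + and + + r, are the double crossovers. Comparing them with the parentals, only the b allele has switched, so b is the middle locus and the order is r – b – v.
Crossovers in the b–v interval produce the single-crossover classes + + + and v b r (28 + 21 = 49) plus the double crossovers (3).
RF(b–v) = (49 + 3) / 482 = 52/482 = 0.1079 → 10.8 m.u.

10.8 m.u.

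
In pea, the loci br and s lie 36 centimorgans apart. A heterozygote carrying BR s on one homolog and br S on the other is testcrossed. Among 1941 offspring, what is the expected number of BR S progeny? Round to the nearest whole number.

A map distance of 36 centimorgans corresponds to a recombination frequency of 0.360.
The F1 is BR s / br S, so BR S is a recombinant gamete class with expected frequency r/2 = 0.360/2 = 0.1800.
Expected number = 0.1800 × 1941 = 349.38 ≈ 349.

349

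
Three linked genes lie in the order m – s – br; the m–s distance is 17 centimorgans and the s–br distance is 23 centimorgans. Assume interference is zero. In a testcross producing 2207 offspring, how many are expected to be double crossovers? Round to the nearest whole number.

86

Map distances give recombination frequencies of 0.170 and 0.230 for the two intervals.
With no interference, expected double-crossover frequency = 0.170 × 0.230 = 0.03910.
Expected number = 0.03910 × 2207 = 86.29 ≈ 86.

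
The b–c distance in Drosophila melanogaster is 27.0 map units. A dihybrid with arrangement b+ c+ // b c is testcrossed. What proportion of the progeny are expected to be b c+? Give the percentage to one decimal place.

13.5%

A map distance of 27.0 map units corresponds to a recombination frequency of 0.270.
The F1 is b+ c+ / b c, so b c+ is a recombinant gamete class with expected frequency r/2 = 0.270/2 = 0.1350.
That is 0.1350 = 13.5% of the progeny.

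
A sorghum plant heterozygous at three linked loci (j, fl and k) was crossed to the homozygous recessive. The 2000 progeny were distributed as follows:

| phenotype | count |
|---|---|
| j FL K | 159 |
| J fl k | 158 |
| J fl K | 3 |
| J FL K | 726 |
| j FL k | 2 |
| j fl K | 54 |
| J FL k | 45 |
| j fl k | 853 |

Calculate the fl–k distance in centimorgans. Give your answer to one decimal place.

5.2 centimorgans

The two most frequent reciprocal classes, j fl k and J FL K, are the parental types, so the F1 was j fl k / J FL K.
The two rarest classes, j FL k and J fl K, are the double crossovers. Comparing them with the parentals, only the fl allele has switched, so fl is the middle locus and the order is k – fl – j.
Crossovers in the k–fl interval produce the single-crossover classes j fl K and J FL k (54 + 45 = 99) plus the double crossovers (5).
RF(k–fl) = (99 + 5) / 2000 = 104/2000 = 0.0520 → 5.2 centimorgans.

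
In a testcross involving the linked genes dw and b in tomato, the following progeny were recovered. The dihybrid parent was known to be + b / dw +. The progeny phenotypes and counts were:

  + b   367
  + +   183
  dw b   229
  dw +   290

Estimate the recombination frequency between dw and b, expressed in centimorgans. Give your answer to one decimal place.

38.5 centimorgans

The recombinant classes are + + and dw b: 183 + 229 = 412.
Recombination frequency = 412/1069 = 0.3854 ≈ 38.5%, i.e. 38.5 centimorgans.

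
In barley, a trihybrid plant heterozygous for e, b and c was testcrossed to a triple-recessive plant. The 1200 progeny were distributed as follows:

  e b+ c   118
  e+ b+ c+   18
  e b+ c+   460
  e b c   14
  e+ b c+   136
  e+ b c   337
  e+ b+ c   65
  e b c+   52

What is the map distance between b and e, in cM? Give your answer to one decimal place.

The two most frequent reciprocal classes, e b+ c+ and e+ b c, are the parental types, so the F1 was e b+ c+ / e+ b c.
The two rarest classes, e+ b+ c+ and e b c, are the double crossovers. Comparing them with the parentals, only the e allele has switched, so e is the middle locus and the order is b – e – c.
Crossovers in the b–e interval produce the single-crossover classes e b c+ and e+ b+ c (52 + 65 = 117) plus the double crossovers (32).
RF(b–e) = (117 + 32) / 1200 = 149/1200 = 0.1242 → 12.4 cM.

12.4 cM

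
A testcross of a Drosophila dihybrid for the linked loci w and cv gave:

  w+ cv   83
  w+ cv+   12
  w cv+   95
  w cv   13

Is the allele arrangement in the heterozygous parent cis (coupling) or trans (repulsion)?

trans

The two most frequent classes are w+ cv (83) and w cv+ (95); these are the parental (non-recombinant) types.
So the F1 carried w+ cv on one chromosome and w cv+ on the other — the recessive alleles are on opposite chromosomes (trans / repulsion).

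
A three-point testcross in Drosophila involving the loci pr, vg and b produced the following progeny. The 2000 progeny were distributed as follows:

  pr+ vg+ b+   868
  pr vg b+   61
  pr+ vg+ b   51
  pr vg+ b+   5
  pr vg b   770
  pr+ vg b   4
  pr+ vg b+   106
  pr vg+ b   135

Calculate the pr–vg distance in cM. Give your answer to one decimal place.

The two most frequent reciprocal classes, pr+ vg+ b+ and pr vg b, are the parental types, so the F1 was pr+ vg+ b+ / pr vg b.
The two rarest classes, pr vg+ b+ and pr+ vg b, are the double crossovers. Comparing them with the parentals, only the pr allele has switched, so pr is the middle locus and the order is vg – pr – b.
Crossovers in the vg–pr interval produce the single-crossover classes pr+ vg b+ and pr vg+ b (106 + 135 = 241) plus the double crossovers (9).
RF(vg–pr) = (241 + 9) / 2000 = 250/2000 = 0.1250 → 12.5 cM.

12.5 cM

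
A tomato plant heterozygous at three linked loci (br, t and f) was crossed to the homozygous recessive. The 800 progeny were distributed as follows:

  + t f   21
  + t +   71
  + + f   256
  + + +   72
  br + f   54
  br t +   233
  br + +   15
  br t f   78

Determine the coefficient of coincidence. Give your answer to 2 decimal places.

0.96

The two most frequent reciprocal classes, br t + and + + f, are the parental types, so the F1 was br t + / + + f.
The two rarest classes, br + + and + t f, are the double crossovers. Comparing them with the parentals, only the t allele has switched, so t is the middle locus and the order is f – t – br.
f–t: (150 + 36)/800 = 0.2325; t–br: (125 + 36)/800 = 0.2013.
Expected DCO frequency = 0.2325 × 0.2013 ≈ 0.04680; observed = 36/800 ≈ 0.04500.
Coefficient of coincidence = 0.04500/0.04680 ≈ 0.96.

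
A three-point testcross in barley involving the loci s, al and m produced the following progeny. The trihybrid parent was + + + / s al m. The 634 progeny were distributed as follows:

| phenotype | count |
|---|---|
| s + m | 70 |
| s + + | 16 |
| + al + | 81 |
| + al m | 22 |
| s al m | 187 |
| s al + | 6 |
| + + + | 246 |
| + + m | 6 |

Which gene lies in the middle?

The two rarest classes, + + m and s al +, are the double crossovers. Comparing them with the parentals, only the m allele has switched, so m is the middle locus and the order is s – m – al.

m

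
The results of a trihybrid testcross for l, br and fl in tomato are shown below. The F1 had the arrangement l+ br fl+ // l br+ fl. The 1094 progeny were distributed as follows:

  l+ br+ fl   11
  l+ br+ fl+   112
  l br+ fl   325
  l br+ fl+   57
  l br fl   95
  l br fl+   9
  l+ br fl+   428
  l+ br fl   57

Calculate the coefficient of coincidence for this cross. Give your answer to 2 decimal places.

The two rarest classes, l br fl+ and l+ br+ fl, are the double crossovers. Comparing them with the parentals, only the l allele has switched, so l is the middle locus and the order is fl – l – br.
fl–l: (114 + 20)/1094 = 0.1225; l–br: (207 + 20)/1094 = 0.2075.
Expected DCO frequency = 0.1225 × 0.2075 ≈ 0.02542; observed = 20/1094 ≈ 0.01828.
Coefficient of coincidence = 0.01828/0.02542 ≈ 0.72.

0.72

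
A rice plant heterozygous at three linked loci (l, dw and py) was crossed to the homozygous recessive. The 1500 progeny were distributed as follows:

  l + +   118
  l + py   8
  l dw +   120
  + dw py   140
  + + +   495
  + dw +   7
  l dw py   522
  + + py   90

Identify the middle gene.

The two most frequent reciprocal classes, l dw py and + + +, are the parental types, so the F1 was l dw py / + + +.
The two rarest classes, l + py and + dw +, are the double crossovers. Comparing them with the parentals, only the dw allele has switched, so dw is the middle locus and the order is py – dw – l.

dw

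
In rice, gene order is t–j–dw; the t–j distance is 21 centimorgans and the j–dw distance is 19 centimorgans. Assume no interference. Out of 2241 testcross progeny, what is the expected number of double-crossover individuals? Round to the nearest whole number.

89

Map distances give recombination frequencies of 0.210 and 0.190 for the two intervals.
With no interference, expected double-crossover frequency = 0.210 × 0.190 = 0.03990.
Expected number = 0.03990 × 2241 = 89.42 ≈ 89.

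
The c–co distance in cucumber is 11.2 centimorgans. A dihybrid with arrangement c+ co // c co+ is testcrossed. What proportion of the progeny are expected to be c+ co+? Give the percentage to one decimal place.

5.6%

A map distance of 11.2 centimorgans corresponds to a recombination frequency of 0.112.
The F1 is c+ co / c co+, so c+ co+ is a recombinant gamete class with expected frequency r/2 = 0.112/2 = 0.0560.
That is 0.0560 = 5.6% of the progeny.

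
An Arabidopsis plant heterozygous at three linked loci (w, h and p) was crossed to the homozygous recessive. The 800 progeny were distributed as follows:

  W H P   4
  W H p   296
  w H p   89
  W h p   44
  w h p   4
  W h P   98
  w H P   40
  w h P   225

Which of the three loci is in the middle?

p

The two most frequent reciprocal classes, W H p and w h P, are the parental types, so the F1 was W H p / w h P.
The two rarest classes, W H P and w h p, are the double crossovers. Comparing them with the parentals, only the p allele has switched, so p is the middle locus and the order is w – p – h.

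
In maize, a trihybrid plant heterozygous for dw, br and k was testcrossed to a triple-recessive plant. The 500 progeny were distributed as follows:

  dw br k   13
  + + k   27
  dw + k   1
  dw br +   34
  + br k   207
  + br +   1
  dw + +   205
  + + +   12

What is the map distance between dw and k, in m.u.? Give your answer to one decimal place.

The two most frequent reciprocal classes, dw + + and + br k, are the parental types, so the F1 was dw + + / + br k.
The two rarest classes, dw + k and + br +, are the double crossovers. Comparing them with the parentals, only the k allele has switched, so k is the middle locus and the order is br – k – dw.
Crossovers in the k–dw interval produce the single-crossover classes + + + and dw br k (12 + 13 = 25) plus the double crossovers (2).
RF(k–dw) = (25 + 2) / 500 = 27/500 = 0.0540 → 5.4 m.u.

5.4 m.u.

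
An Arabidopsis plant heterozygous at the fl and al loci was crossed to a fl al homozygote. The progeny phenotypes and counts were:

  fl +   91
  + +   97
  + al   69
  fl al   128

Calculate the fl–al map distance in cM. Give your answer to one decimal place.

The two most frequent classes, + + (97) and fl al (128), are the parental types, so the F1 was + + / fl al.
The recombinant classes are + al and fl +: 69 + 91 = 160.
Recombination frequency = 160/385 = 0.4156 ≈ 41.6%, i.e. 41.6 cM.

41.6 cM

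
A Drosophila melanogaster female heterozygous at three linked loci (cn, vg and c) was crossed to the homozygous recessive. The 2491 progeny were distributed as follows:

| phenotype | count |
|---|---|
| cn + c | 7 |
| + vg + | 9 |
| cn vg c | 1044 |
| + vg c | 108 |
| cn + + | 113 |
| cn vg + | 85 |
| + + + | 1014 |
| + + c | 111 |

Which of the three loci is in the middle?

vg

The two most frequent reciprocal classes, + + + and cn vg c, are the parental types, so the F1 was + + + / cn vg c.
The two rarest classes, + vg + and cn + c, are the double crossovers. Comparing them with the parentals, only the vg allele has switched, so vg is the middle locus and the order is cn – vg – c.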